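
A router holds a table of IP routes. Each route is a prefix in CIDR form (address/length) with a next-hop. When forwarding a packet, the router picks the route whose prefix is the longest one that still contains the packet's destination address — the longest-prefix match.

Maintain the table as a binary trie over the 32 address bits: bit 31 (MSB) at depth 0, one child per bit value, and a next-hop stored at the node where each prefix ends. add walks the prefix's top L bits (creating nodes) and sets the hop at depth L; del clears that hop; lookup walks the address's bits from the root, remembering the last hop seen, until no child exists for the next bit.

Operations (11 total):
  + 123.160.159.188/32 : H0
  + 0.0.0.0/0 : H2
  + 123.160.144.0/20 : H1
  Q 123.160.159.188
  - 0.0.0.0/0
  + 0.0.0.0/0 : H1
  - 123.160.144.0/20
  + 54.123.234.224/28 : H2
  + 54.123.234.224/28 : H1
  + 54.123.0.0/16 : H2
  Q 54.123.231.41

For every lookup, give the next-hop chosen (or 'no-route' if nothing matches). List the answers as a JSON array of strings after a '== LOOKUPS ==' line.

Apply in order:
  add 123.160.159.188/32 -> H0 at depth 32
  add 0.0.0.0/0 -> H2 at depth 0
  add 123.160.144.0/20 -> H1 at depth 20
  ? 123.160.159.188  path d0:H2→d1:-→d2:-→d3:-→d4:-→d5:-→d6:-→d7:-→d8:-→d9:-→d10:-→d11:-→d12:-→d13:-→d14:-→d15:-→d16:-→d17:-→d18:-→d19:-→d20:H1→d21:-→d22:-→d23:-→d24:-→d25:-→d26:-→d27:-→d28:-→d29:-→d30:-→d31:-→d32:H0  best=H0
  - 0.0.0.0/0 clear@0
  add 0.0.0.0/0 -> H1 at depth 0
  - 123.160.144.0/20 clear@20
  add 54.123.234.224/28 -> H2 at depth 28
  add 54.123.234.224/28 -> H1 at depth 28
  add 54.123.0.0/16 -> H2 at depth 16
  ? 54.123.231.41  path d0:H1→d1:-→d2:-→d3:-→d4:-→d5:-→d6:-→d7:-→d8:-→d9:-→d10:-→d11:-→d12:-→d13:-→d14:-→d15:-→d16:H2→d17:-→d18:-→d19:-→d20:-  best=H2

== LOOKUPS ==
["H0","H2"]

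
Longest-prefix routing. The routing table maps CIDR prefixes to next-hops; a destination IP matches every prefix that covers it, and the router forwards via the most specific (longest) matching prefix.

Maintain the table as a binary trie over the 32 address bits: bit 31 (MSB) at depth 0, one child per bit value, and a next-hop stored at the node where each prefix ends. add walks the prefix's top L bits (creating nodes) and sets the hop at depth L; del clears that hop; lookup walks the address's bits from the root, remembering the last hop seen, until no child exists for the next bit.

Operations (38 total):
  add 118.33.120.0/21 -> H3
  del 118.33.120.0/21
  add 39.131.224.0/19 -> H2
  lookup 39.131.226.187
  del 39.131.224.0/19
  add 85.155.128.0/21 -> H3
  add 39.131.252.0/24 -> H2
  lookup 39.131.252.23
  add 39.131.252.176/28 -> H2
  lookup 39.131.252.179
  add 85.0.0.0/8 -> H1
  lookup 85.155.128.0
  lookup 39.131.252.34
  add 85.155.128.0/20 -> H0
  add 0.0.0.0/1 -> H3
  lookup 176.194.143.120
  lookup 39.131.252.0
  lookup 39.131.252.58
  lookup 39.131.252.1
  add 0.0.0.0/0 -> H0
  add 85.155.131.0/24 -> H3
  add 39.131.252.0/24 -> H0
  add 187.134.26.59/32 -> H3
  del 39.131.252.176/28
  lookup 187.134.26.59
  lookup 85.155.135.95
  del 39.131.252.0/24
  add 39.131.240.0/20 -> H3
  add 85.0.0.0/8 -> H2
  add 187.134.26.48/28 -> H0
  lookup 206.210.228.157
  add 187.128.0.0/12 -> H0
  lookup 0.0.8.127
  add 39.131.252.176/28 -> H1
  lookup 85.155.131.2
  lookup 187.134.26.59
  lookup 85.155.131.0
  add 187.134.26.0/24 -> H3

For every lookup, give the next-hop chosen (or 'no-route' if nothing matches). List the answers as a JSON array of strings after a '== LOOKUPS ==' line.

Process each operation:
  + 118.33.120.0/21 (H3) depth=21
  - 118.33.120.0/21 clear@21
  + 39.131.224.0/19 (H2) depth=19
  ? 39.131.226.187  path d0:-→d1:-→d2:-→d3:-→d4:-→d5:-→d6:-→d7:-→d8:-→d9:-→d10:-→d11:-→d12:-→d13:-→d14:-→d15:-→d16:-→d17:-→d18:-→d19:H2  best=H2
  - 39.131.224.0/19 clear@19
  + 85.155.128.0/21 (H3) depth=21
  + 39.131.252.0/24 (H2) depth=24
  ? 39.131.252.23  path d0:-→d1:-→d2:-→d3:-→d4:-→d5:-→d6:-→d7:-→d8:-→d9:-→d10:-→d11:-→d12:-→d13:-→d14:-→d15:-→d16:-→d17:-→d18:-→d19:-→d20:-→d21:-→d22:-→d23:-→d24:H2  best=H2
  + 39.131.252.176/28 (H2) depth=28
  ? 39.131.252.179  path d0:-→d1:-→d2:-→d3:-→d4:-→d5:-→d6:-→d7:-→d8:-→d9:-→d10:-→d11:-→d12:-→d13:-→d14:-→d15:-→d16:-→d17:-→d18:-→d19:-→d20:-→d21:-→d22:-→d23:-→d24:H2→d25:-→d26:-→d27:-→d28:H2  best=H2
  + 85.0.0.0/8 (H1) depth=8
  ? 85.155.128.0  path d0:-→d1:-→d2:-→d3:-→d4:-→d5:-→d6:-→d7:-→d8:H1→d9:-→d10:-→d11:-→d12:-→d13:-→d14:-→d15:-→d16:-→d17:-→d18:-→d19:-→d20:-→d21:H3  best=H3
  ? 39.131.252.34  path d0:-→d1:-→d2:-→d3:-→d4:-→d5:-→d6:-→d7:-→d8:-→d9:-→d10:-→d11:-→d12:-→d13:-→d14:-→d15:-→d16:-→d17:-→d18:-→d19:-→d20:-→d21:-→d22:-→d23:-→d24:H2  best=H2
  + 85.155.128.0/20 (H0) depth=20
  + 0.0.0.0/1 (H3) depth=1
  ? 176.194.143.120  path d0:-  best=no-route
  ? 39.131.252.0  path d0:-→d1:H3→d2:-→d3:-→d4:-→d5:-→d6:-→d7:-→d8:-→d9:-→d10:-→d11:-→d12:-→d13:-→d14:-→d15:-→d16:-→d17:-→d18:-→d19:-→d20:-→d21:-→d22:-→d23:-→d24:H2  best=H2
  ? 39.131.252.58  path d0:-→d1:H3→d2:-→d3:-→d4:-→d5:-→d6:-→d7:-→d8:-→d9:-→d10:-→d11:-→d12:-→d13:-→d14:-→d15:-→d16:-→d17:-→d18:-→d19:-→d20:-→d21:-→d22:-→d23:-→d24:H2  best=H2
  ? 39.131.252.1  path d0:-→d1:H3→d2:-→d3:-→d4:-→d5:-→d6:-→d7:-→d8:-→d9:-→d10:-→d11:-→d12:-→d13:-→d14:-→d15:-→d16:-→d17:-→d18:-→d19:-→d20:-→d21:-→d22:-→d23:-→d24:H2  best=H2
  + 0.0.0.0/0 (H0) depth=0
  + 85.155.131.0/24 (H3) depth=24
  + 39.131.252.0/24 (H0) depth=24
  + 187.134.26.59/32 (H3) depth=32
  - 39.131.252.176/28 clear@28
  ? 187.134.26.59  path d0:H0→d1:-→d2:-→d3:-→d4:-→d5:-→d6:-→d7:-→d8:-→d9:-→d10:-→d11:-→d12:-→d13:-→d14:-→d15:-→d16:-→d17:-→d18:-→d19:-→d20:-→d21:-→d22:-→d23:-→d24:-→d25:-→d26:-→d27:-→d28:-→d29:-→d30:-→d31:-→d32:H3  best=H3
  ? 85.155.135.95  path d0:H0→d1:H3→d2:-→d3:-→d4:-→d5:-→d6:-→d7:-→d8:H1→d9:-→d10:-→d11:-→d12:-→d13:-→d14:-→d15:-→d16:-→d17:-→d18:-→d19:-→d20:H0→d21:H3  best=H3
  - 39.131.252.0/24 clear@24
  + 39.131.240.0/20 (H3) depth=20
  + 85.0.0.0/8 (H2) depth=8
  + 187.134.26.48/28 (H0) depth=28
  ? 206.210.228.157  path d0:H0→d1:-  best=H0
  + 187.128.0.0/12 (H0) depth=12
  ? 0.0.8.127  path d0:H0→d1:H3→d2:-  best=H3
  + 39.131.252.176/28 (H1) depth=28
  ? 85.155.131.2  path d0:H0→d1:H3→d2:-→d3:-→d4:-→d5:-→d6:-→d7:-→d8:H2→d9:-→d10:-→d11:-→d12:-→d13:-→d14:-→d15:-→d16:-→d17:-→d18:-→d19:-→d20:H0→d21:H3→d22:-→d23:-→d24:H3  best=H3
  ? 187.134.26.59  path d0:H0→d1:-→d2:-→d3:-→d4:-→d5:-→d6:-→d7:-→d8:-→d9:-→d10:-→d11:-→d12:H0→d13:-→d14:-→d15:-→d16:-→d17:-→d18:-→d19:-→d20:-→d21:-→d22:-→d23:-→d24:-→d25:-→d26:-→d27:-→d28:H0→d29:-→d30:-→d31:-→d32:H3  best=H3
  ? 85.155.131.0  path d0:H0→d1:H3→d2:-→d3:-→d4:-→d5:-→d6:-→d7:-→d8:H2→d9:-→d10:-→d11:-→d12:-→d13:-→d14:-→d15:-→d16:-→d17:-→d18:-→d19:-→d20:H0→d21:H3→d22:-→d23:-→d24:H3  best=H3
  + 187.134.26.0/24 (H3) depth=24

== LOOKUPS ==
["H2","H2","H2","H3","H2","no-route","H2","H2","H2","H3","H3","H0","H3","H3","H3","H3"]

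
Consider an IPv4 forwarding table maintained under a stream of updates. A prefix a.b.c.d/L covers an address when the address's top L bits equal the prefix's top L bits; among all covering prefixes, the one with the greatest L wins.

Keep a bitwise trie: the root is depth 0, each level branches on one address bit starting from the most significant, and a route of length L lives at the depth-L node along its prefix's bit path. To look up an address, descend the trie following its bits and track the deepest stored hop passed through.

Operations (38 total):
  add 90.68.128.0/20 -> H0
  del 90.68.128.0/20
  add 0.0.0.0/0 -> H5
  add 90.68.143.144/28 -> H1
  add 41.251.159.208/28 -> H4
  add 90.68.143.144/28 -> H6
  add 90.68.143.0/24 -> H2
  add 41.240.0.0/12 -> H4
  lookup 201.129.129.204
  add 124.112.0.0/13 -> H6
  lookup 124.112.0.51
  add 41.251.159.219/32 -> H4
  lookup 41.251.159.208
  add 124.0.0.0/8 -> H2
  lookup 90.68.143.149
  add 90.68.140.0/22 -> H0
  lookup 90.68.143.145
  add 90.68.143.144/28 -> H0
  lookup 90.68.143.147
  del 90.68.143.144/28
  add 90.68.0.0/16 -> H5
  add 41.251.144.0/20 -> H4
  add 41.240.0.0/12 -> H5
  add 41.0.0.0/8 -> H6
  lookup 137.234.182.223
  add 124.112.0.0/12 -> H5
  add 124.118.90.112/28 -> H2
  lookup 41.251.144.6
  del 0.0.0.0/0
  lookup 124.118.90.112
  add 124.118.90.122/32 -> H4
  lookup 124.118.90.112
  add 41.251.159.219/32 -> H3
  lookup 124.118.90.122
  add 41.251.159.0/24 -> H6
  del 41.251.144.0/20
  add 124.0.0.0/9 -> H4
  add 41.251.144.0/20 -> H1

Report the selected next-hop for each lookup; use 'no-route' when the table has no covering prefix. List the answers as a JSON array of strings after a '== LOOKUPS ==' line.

Trace:
  add 90.68.128.0/20 -> H0 at depth 20
  del 90.68.128.0/20 (clear depth 20)
  add 0.0.0.0/0 -> H5 at depth 0
  add 90.68.143.144/28 -> H1 at depth 28
  add 41.251.159.208/28 -> H4 at depth 28
  add 90.68.143.144/28 -> H6 at depth 28
  add 90.68.143.0/24 -> H2 at depth 24
  add 41.240.0.0/12 -> H4 at depth 12
  Q 201.129.129.204: descend ε ; hops seen [H5] ; pick H5
  add 124.112.0.0/13 -> H6 at depth 13
  Q 124.112.0.51: descend 0111110001110 ; hops seen [H5,H6] ; pick H6
  add 41.251.159.219/32 -> H4 at depth 32
  Q 41.251.159.208: descend 0010100111111011100111111101 ; hops seen [H5,H4,H4] ; pick H4
  add 124.0.0.0/8 -> H2 at depth 8
  Q 90.68.143.149: descend 0101101001000100100011111001 ; hops seen [H5,H2,H6] ; pick H6
  add 90.68.140.0/22 -> H0 at depth 22
  Q 90.68.143.145: descend 0101101001000100100011111001 ; hops seen [H5,H0,H2,H6] ; pick H6
  add 90.68.143.144/28 -> H0 at depth 28
  Q 90.68.143.147: descend 0101101001000100100011111001 ; hops seen [H5,H0,H2,H0] ; pick H0
  del 90.68.143.144/28 (clear depth 28)
  add 90.68.0.0/16 -> H5 at depth 16
  add 41.251.144.0/20 -> H4 at depth 20
  add 41.240.0.0/12 -> H5 at depth 12
  add 41.0.0.0/8 -> H6 at depth 8
  Q 137.234.182.223: descend ε ; hops seen [H5] ; pick H5
  add 124.112.0.0/12 -> H5 at depth 12
  add 124.118.90.112/28 -> H2 at depth 28
  Q 41.251.144.6: descend 00101001111110111001 ; hops seen [H5,H6,H5,H4] ; pick H4
  del 0.0.0.0/0 (clear depth 0)
  Q 124.118.90.112: descend 0111110001110110010110100111 ; hops seen [H2,H5,H6,H2] ; pick H2
  add 124.118.90.122/32 -> H4 at depth 32
  Q 124.118.90.112: descend 0111110001110110010110100111 ; hops seen [H2,H5,H6,H2] ; pick H2
  add 41.251.159.219/32 -> H3 at depth 32
  Q 124.118.90.122: descend 01111100011101100101101001111010 ; hops seen [H2,H5,H6,H2,H4] ; pick H4
  add 41.251.159.0/24 -> H6 at depth 24
  del 41.251.144.0/20 (clear depth 20)
  add 124.0.0.0/9 -> H4 at depth 9
  add 41.251.144.0/20 -> H1 at depth 20

== LOOKUPS ==
["H5","H6","H4","H6","H6","H0","H5","H4","H2","H2","H4"]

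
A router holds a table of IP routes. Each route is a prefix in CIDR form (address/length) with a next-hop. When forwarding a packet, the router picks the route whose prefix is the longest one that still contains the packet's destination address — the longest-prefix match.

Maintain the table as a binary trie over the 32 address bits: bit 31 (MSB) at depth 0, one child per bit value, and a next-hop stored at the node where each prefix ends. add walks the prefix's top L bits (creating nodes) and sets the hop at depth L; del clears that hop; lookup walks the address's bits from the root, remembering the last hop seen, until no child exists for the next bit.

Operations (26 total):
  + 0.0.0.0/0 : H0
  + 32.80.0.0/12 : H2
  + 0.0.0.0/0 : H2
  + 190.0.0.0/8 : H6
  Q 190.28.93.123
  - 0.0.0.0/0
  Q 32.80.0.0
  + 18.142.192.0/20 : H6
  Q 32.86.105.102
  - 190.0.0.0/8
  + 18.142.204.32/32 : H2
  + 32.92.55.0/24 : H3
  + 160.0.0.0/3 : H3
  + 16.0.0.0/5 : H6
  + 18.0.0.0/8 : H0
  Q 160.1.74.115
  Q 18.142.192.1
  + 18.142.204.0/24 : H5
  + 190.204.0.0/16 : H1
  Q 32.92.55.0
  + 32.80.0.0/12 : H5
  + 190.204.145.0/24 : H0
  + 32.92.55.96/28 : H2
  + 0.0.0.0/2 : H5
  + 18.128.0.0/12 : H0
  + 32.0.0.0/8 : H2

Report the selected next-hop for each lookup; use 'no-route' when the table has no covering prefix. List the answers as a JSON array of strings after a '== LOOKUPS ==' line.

Apply in order:
  add 0.0.0.0/0 -> H0 at depth 0
  add 32.80.0.0/12 -> H2 at depth 12
  add 0.0.0.0/0 -> H2 at depth 0
  add 190.0.0.0/8 -> H6 at depth 8
  Q 190.28.93.123: descend 10111110 ; hops seen [H2,H6] ; pick H6
  - 0.0.0.0/0 clear@0
  Q 32.80.0.0: descend 001000000101 ; hops seen [H2] ; pick H2
  add 18.142.192.0/20 -> H6 at depth 20
  Q 32.86.105.102: descend 001000000101 ; hops seen [H2] ; pick H2
  - 190.0.0.0/8 clear@8
  add 18.142.204.32/32 -> H2 at depth 32
  add 32.92.55.0/24 -> H3 at depth 24
  add 160.0.0.0/3 -> H3 at depth 3
  add 16.0.0.0/5 -> H6 at depth 5
  add 18.0.0.0/8 -> H0 at depth 8
  Q 160.1.74.115: descend 101 ; hops seen [H3] ; pick H3
  Q 18.142.192.1: descend 00010010100011101100 ; hops seen [H6,H0,H6] ; pick H6
  add 18.142.204.0/24 -> H5 at depth 24
  add 190.204.0.0/16 -> H1 at depth 16
  Q 32.92.55.0: descend 001000000101110000110111 ; hops seen [H2,H3] ; pick H3
  add 32.80.0.0/12 -> H5 at depth 12
  add 190.204.145.0/24 -> H0 at depth 24
  add 32.92.55.96/28 -> H2 at depth 28
  add 0.0.0.0/2 -> H5 at depth 2
  add 18.128.0.0/12 -> H0 at depth 12
  add 32.0.0.0/8 -> H2 at depth 8

== LOOKUPS ==
["H6","H2","H2","H3","H6","H3"]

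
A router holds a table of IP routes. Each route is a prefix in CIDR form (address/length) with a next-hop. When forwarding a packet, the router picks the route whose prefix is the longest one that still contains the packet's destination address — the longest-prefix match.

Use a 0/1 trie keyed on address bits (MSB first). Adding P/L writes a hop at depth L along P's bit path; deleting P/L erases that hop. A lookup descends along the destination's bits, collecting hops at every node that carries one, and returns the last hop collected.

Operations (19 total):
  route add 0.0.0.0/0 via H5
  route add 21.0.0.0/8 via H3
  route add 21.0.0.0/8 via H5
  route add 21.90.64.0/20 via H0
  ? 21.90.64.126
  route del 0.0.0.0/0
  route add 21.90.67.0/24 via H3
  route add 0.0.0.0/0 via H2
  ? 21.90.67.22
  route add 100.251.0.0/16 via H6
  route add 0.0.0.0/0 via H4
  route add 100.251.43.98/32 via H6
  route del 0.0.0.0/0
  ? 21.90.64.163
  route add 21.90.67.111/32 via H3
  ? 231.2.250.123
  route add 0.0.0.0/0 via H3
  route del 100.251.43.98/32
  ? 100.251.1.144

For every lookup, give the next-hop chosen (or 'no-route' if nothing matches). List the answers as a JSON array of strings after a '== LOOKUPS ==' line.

Apply in order:
  add 0.0.0.0/0 -> H5 at depth 0
  add 21.0.0.0/8 -> H3 at depth 8
  add 21.0.0.0/8 -> H5 at depth 8
  add 21.90.64.0/20 -> H0 at depth 20
  lookup 21.90.64.126: bits 00010101010110100100 walk d0:H5→d1:-→d2:-→d3:-→d4:-→d5:-→d6:-→d7:-→d8:H5→d9:-→d10:-→d11:-→d12:-→d13:-→d14:-→d15:-→d16:-→d17:-→d18:-→d19:-→d20:H0 -> H0
  del 0.0.0.0/0 (clear depth 0)
  add 21.90.67.0/24 -> H3 at depth 24
  add 0.0.0.0/0 -> H2 at depth 0
  lookup 21.90.67.22: bits 000101010101101001000011 walk d0:H2→d1:-→d2:-→d3:-→d4:-→d5:-→d6:-→d7:-→d8:H5→d9:-→d10:-→d11:-→d12:-→d13:-→d14:-→d15:-→d16:-→d17:-→d18:-→d19:-→d20:H0→d21:-→d22:-→d23:-→d24:H3 -> H3
  add 100.251.0.0/16 -> H6 at depth 16
  add 0.0.0.0/0 -> H4 at depth 0
  add 100.251.43.98/32 -> H6 at depth 32
  del 0.0.0.0/0 (clear depth 0)
  lookup 21.90.64.163: bits 0001010101011010010000 walk d0:-→d1:-→d2:-→d3:-→d4:-→d5:-→d6:-→d7:-→d8:H5→d9:-→d10:-→d11:-→d12:-→d13:-→d14:-→d15:-→d16:-→d17:-→d18:-→d19:-→d20:H0→d21:-→d22:- -> H0
  add 21.90.67.111/32 -> H3 at depth 32
  lookup 231.2.250.123: bits ε walk d0:- -> no-route
  add 0.0.0.0/0 -> H3 at depth 0
  del 100.251.43.98/32 (clear depth 32)
  lookup 100.251.1.144: bits 011001001111101100 walk d0:H3→d1:-→d2:-→d3:-→d4:-→d5:-→d6:-→d7:-→d8:-→d9:-→d10:-→d11:-→d12:-→d13:-→d14:-→d15:-→d16:H6→d17:-→d18:- -> H6

== LOOKUPS ==
["H0","H3","H0","no-route","H6"]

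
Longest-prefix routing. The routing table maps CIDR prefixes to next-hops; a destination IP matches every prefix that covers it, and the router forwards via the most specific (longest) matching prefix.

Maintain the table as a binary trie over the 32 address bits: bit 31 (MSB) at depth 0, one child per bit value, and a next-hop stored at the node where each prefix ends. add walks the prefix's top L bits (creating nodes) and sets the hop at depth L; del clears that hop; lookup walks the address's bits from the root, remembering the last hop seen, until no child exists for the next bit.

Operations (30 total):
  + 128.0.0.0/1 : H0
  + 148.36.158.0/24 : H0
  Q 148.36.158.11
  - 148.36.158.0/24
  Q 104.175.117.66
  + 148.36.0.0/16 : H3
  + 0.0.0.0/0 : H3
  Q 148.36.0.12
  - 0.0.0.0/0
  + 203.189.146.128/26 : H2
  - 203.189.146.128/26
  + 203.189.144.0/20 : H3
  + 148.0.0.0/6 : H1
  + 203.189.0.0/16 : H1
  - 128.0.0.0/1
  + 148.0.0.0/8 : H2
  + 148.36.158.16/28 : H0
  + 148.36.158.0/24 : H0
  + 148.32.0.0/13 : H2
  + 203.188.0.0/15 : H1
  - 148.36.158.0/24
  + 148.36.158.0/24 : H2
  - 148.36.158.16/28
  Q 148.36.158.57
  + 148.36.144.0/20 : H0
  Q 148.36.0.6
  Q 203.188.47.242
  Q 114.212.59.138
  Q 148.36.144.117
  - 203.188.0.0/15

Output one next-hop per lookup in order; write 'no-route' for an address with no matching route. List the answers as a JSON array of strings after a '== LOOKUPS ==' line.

Process each operation:
  add 128.0.0.0/1 -> H0 at depth 1
  add 148.36.158.0/24 -> H0 at depth 24
  lookup 148.36.158.11: bits 100101000010010010011110 walk d0:-→d1:H0→d2:-→d3:-→d4:-→d5:-→d6:-→d7:-→d8:-→d9:-→d10:-→d11:-→d12:-→d13:-→d14:-→d15:-→d16:-→d17:-→d18:-→d19:-→d20:-→d21:-→d22:-→d23:-→d24:H0 -> H0
  - 148.36.158.0/24 clear@24
  lookup 104.175.117.66: bits ε walk d0:- -> no-route
  add 148.36.0.0/16 -> H3 at depth 16
  add 0.0.0.0/0 -> H3 at depth 0
  lookup 148.36.0.12: bits 1001010000100100 walk d0:H3→d1:H0→d2:-→d3:-→d4:-→d5:-→d6:-→d7:-→d8:-→d9:-→d10:-→d11:-→d12:-→d13:-→d14:-→d15:-→d16:H3 -> H3
  - 0.0.0.0/0 clear@0
  add 203.189.146.128/26 -> H2 at depth 26
  - 203.189.146.128/26 clear@26
  add 203.189.144.0/20 -> H3 at depth 20
  add 148.0.0.0/6 -> H1 at depth 6
  add 203.189.0.0/16 -> H1 at depth 16
  - 128.0.0.0/1 clear@1
  add 148.0.0.0/8 -> H2 at depth 8
  add 148.36.158.16/28 -> H0 at depth 28
  add 148.36.158.0/24 -> H0 at depth 24
  add 148.32.0.0/13 -> H2 at depth 13
  add 203.188.0.0/15 -> H1 at depth 15
  - 148.36.158.0/24 clear@24
  add 148.36.158.0/24 -> H2 at depth 24
  - 148.36.158.16/28 clear@28
  lookup 148.36.158.57: bits 10010100001001001001111000 walk d0:-→d1:-→d2:-→d3:-→d4:-→d5:-→d6:H1→d7:-→d8:H2→d9:-→d10:-→d11:-→d12:-→d13:H2→d14:-→d15:-→d16:H3→d17:-→d18:-→d19:-→d20:-→d21:-→d22:-→d23:-→d24:H2→d25:-→d26:- -> H2
  add 148.36.144.0/20 -> H0 at depth 20
  lookup 148.36.0.6: bits 1001010000100100 walk d0:-→d1:-→d2:-→d3:-→d4:-→d5:-→d6:H1→d7:-→d8:H2→d9:-→d10:-→d11:-→d12:-→d13:H2→d14:-→d15:-→d16:H3 -> H3
  lookup 203.188.47.242: bits 110010111011110 walk d0:-→d1:-→d2:-→d3:-→d4:-→d5:-→d6:-→d7:-→d8:-→d9:-→d10:-→d11:-→d12:-→d13:-→d14:-→d15:H1 -> H1
  lookup 114.212.59.138: bits ε walk d0:- -> no-route
  lookup 148.36.144.117: bits 10010100001001001001 walk d0:-→d1:-→d2:-→d3:-→d4:-→d5:-→d6:H1→d7:-→d8:H2→d9:-→d10:-→d11:-→d12:-→d13:H2→d14:-→d15:-→d16:H3→d17:-→d18:-→d19:-→d20:H0 -> H0
  - 203.188.0.0/15 clear@15

== LOOKUPS ==
["H0","no-route","H3","H2","H3","H1","no-route","H0"]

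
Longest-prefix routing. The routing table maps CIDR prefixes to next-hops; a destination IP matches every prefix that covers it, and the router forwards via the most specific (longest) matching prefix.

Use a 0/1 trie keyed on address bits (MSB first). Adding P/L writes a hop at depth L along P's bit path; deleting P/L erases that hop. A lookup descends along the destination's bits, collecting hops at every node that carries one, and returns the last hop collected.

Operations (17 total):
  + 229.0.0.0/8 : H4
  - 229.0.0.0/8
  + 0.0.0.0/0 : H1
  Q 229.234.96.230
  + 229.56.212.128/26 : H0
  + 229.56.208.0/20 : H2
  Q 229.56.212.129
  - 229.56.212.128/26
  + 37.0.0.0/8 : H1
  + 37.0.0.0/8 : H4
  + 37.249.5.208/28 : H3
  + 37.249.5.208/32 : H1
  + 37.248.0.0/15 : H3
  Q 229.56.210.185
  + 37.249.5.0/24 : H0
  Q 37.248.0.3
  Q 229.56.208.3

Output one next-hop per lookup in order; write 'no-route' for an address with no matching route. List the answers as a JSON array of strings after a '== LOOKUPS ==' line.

Trace:
  + 229.0.0.0/8 (H4) depth=8
  del 229.0.0.0/8 (clear depth 8)
  + 0.0.0.0/0 (H1) depth=0
  lookup 229.234.96.230: bits 11100101 walk d0:H1→d1:-→d2:-→d3:-→d4:-→d5:-→d6:-→d7:-→d8:- -> H1
  + 229.56.212.128/26 (H0) depth=26
  + 229.56.208.0/20 (H2) depth=20
  lookup 229.56.212.129: bits 11100101001110001101010010 walk d0:H1→d1:-→d2:-→d3:-→d4:-→d5:-→d6:-→d7:-→d8:-→d9:-→d10:-→d11:-→d12:-→d13:-→d14:-→d15:-→d16:-→d17:-→d18:-→d19:-→d20:H2→d21:-→d22:-→d23:-→d24:-→d25:-→d26:H0 -> H0
  del 229.56.212.128/26 (clear depth 26)
  + 37.0.0.0/8 (H1) depth=8
  + 37.0.0.0/8 (H4) depth=8
  + 37.249.5.208/28 (H3) depth=28
  + 37.249.5.208/32 (H1) depth=32
  + 37.248.0.0/15 (H3) depth=15
  lookup 229.56.210.185: bits 111001010011100011010 walk d0:H1→d1:-→d2:-→d3:-→d4:-→d5:-→d6:-→d7:-→d8:-→d9:-→d10:-→d11:-→d12:-→d13:-→d14:-→d15:-→d16:-→d17:-→d18:-→d19:-→d20:H2→d21:- -> H2
  + 37.249.5.0/24 (H0) depth=24
  lookup 37.248.0.3: bits 001001011111100 walk d0:H1→d1:-→d2:-→d3:-→d4:-→d5:-→d6:-→d7:-→d8:H4→d9:-→d10:-→d11:-→d12:-→d13:-→d14:-→d15:H3 -> H3
  lookup 229.56.208.3: bits 111001010011100011010 walk d0:H1→d1:-→d2:-→d3:-→d4:-→d5:-→d6:-→d7:-→d8:-→d9:-→d10:-→d11:-→d12:-→d13:-→d14:-→d15:-→d16:-→d17:-→d18:-→d19:-→d20:H2→d21:- -> H2

== LOOKUPS ==
["H1","H0","H2","H3","H2"]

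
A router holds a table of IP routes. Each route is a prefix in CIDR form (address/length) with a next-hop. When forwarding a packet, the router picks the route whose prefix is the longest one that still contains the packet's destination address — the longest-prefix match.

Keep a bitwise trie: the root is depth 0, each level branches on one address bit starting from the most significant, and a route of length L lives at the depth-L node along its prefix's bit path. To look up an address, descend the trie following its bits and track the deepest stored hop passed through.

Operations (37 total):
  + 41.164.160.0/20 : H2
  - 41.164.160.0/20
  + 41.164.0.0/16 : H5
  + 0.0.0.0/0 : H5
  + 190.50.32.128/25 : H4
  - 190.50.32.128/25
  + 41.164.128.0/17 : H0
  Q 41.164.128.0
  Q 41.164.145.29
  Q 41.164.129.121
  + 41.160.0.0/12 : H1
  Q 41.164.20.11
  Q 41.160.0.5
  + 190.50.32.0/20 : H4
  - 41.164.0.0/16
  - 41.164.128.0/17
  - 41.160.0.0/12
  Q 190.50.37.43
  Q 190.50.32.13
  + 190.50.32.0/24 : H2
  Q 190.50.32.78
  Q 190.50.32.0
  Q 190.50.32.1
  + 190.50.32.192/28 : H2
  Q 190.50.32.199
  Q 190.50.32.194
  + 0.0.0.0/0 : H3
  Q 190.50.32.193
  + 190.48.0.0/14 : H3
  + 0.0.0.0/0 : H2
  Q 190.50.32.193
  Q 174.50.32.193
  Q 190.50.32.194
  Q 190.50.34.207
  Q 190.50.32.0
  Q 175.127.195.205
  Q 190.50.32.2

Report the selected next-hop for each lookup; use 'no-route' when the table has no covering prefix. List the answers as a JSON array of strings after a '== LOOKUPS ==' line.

Trace:
  + 41.164.160.0/20 (H2) depth=20
  del 41.164.160.0/20 (clear depth 20)
  + 41.164.0.0/16 (H5) depth=16
  + 0.0.0.0/0 (H5) depth=0
  + 190.50.32.128/25 (H4) depth=25
  del 190.50.32.128/25 (clear depth 25)
  + 41.164.128.0/17 (H0) depth=17
  lookup 41.164.128.0: bits 001010011010010010 walk d0:H5→d1:-→d2:-→d3:-→d4:-→d5:-→d6:-→d7:-→d8:-→d9:-→d10:-→d11:-→d12:-→d13:-→d14:-→d15:-→d16:H5→d17:H0→d18:- -> H0
  lookup 41.164.145.29: bits 001010011010010010 walk d0:H5→d1:-→d2:-→d3:-→d4:-→d5:-→d6:-→d7:-→d8:-→d9:-→d10:-→d11:-→d12:-→d13:-→d14:-→d15:-→d16:H5→d17:H0→d18:- -> H0
  lookup 41.164.129.121: bits 001010011010010010 walk d0:H5→d1:-→d2:-→d3:-→d4:-→d5:-→d6:-→d7:-→d8:-→d9:-→d10:-→d11:-→d12:-→d13:-→d14:-→d15:-→d16:H5→d17:H0→d18:- -> H0
  + 41.160.0.0/12 (H1) depth=12
  lookup 41.164.20.11: bits 0010100110100100 walk d0:H5→d1:-→d2:-→d3:-→d4:-→d5:-→d6:-→d7:-→d8:-→d9:-→d10:-→d11:-→d12:H1→d13:-→d14:-→d15:-→d16:H5 -> H5
  lookup 41.160.0.5: bits 0010100110100 walk d0:H5→d1:-→d2:-→d3:-→d4:-→d5:-→d6:-→d7:-→d8:-→d9:-→d10:-→d11:-→d12:H1→d13:- -> H1
  + 190.50.32.0/20 (H4) depth=20
  del 41.164.0.0/16 (clear depth 16)
  del 41.164.128.0/17 (clear depth 17)
  del 41.160.0.0/12 (clear depth 12)
  lookup 190.50.37.43: bits 101111100011001000100 walk d0:H5→d1:-→d2:-→d3:-→d4:-→d5:-→d6:-→d7:-→d8:-→d9:-→d10:-→d11:-→d12:-→d13:-→d14:-→d15:-→d16:-→d17:-→d18:-→d19:-→d20:H4→d21:- -> H4
  lookup 190.50.32.13: bits 101111100011001000100000 walk d0:H5→d1:-→d2:-→d3:-→d4:-→d5:-→d6:-→d7:-→d8:-→d9:-→d10:-→d11:-→d12:-→d13:-→d14:-→d15:-→d16:-→d17:-→d18:-→d19:-→d20:H4→d21:-→d22:-→d23:-→d24:- -> H4
  + 190.50.32.0/24 (H2) depth=24
  lookup 190.50.32.78: bits 101111100011001000100000 walk d0:H5→d1:-→d2:-→d3:-→d4:-→d5:-→d6:-→d7:-→d8:-→d9:-→d10:-→d11:-→d12:-→d13:-→d14:-→d15:-→d16:-→d17:-→d18:-→d19:-→d20:H4→d21:-→d22:-→d23:-→d24:H2 -> H2
  lookup 190.50.32.0: bits 101111100011001000100000 walk d0:H5→d1:-→d2:-→d3:-→d4:-→d5:-→d6:-→d7:-→d8:-→d9:-→d10:-→d11:-→d12:-→d13:-→d14:-→d15:-→d16:-→d17:-→d18:-→d19:-→d20:H4→d21:-→d22:-→d23:-→d24:H2 -> H2
  lookup 190.50.32.1: bits 101111100011001000100000 walk d0:H5→d1:-→d2:-→d3:-→d4:-→d5:-→d6:-→d7:-→d8:-→d9:-→d10:-→d11:-→d12:-→d13:-→d14:-→d15:-→d16:-→d17:-→d18:-→d19:-→d20:H4→d21:-→d22:-→d23:-→d24:H2 -> H2
  + 190.50.32.192/28 (H2) depth=28
  lookup 190.50.32.199: bits 1011111000110010001000001100 walk d0:H5→d1:-→d2:-→d3:-→d4:-→d5:-→d6:-→d7:-→d8:-→d9:-→d10:-→d11:-→d12:-→d13:-→d14:-→d15:-→d16:-→d17:-→d18:-→d19:-→d20:H4→d21:-→d22:-→d23:-→d24:H2→d25:-→d26:-→d27:-→d28:H2 -> H2
  lookup 190.50.32.194: bits 1011111000110010001000001100 walk d0:H5→d1:-→d2:-→d3:-→d4:-→d5:-→d6:-→d7:-→d8:-→d9:-→d10:-→d11:-→d12:-→d13:-→d14:-→d15:-→d16:-→d17:-→d18:-→d19:-→d20:H4→d21:-→d22:-→d23:-→d24:H2→d25:-→d26:-→d27:-→d28:H2 -> H2
  + 0.0.0.0/0 (H3) depth=0
  lookup 190.50.32.193: bits 1011111000110010001000001100 walk d0:H3→d1:-→d2:-→d3:-→d4:-→d5:-→d6:-→d7:-→d8:-→d9:-→d10:-→d11:-→d12:-→d13:-→d14:-→d15:-→d16:-→d17:-→d18:-→d19:-→d20:H4→d21:-→d22:-→d23:-→d24:H2→d25:-→d26:-→d27:-→d28:H2 -> H2
  + 190.48.0.0/14 (H3) depth=14
  + 0.0.0.0/0 (H2) depth=0
  lookup 190.50.32.193: bits 1011111000110010001000001100 walk d0:H2→d1:-→d2:-→d3:-→d4:-→d5:-→d6:-→d7:-→d8:-→d9:-→d10:-→d11:-→d12:-→d13:-→d14:H3→d15:-→d16:-→d17:-→d18:-→d19:-→d20:H4→d21:-→d22:-→d23:-→d24:H2→d25:-→d26:-→d27:-→d28:H2 -> H2
  lookup 174.50.32.193: bits 101 walk d0:H2→d1:-→d2:-→d3:- -> H2
  lookup 190.50.32.194: bits 1011111000110010001000001100 walk d0:H2→d1:-→d2:-→d3:-→d4:-→d5:-→d6:-→d7:-→d8:-→d9:-→d10:-→d11:-→d12:-→d13:-→d14:H3→d15:-→d16:-→d17:-→d18:-→d19:-→d20:H4→d21:-→d22:-→d23:-→d24:H2→d25:-→d26:-→d27:-→d28:H2 -> H2
  lookup 190.50.34.207: bits 1011111000110010001000 walk d0:H2→d1:-→d2:-→d3:-→d4:-→d5:-→d6:-→d7:-→d8:-→d9:-→d10:-→d11:-→d12:-→d13:-→d14:H3→d15:-→d16:-→d17:-→d18:-→d19:-→d20:H4→d21:-→d22:- -> H4
  lookup 190.50.32.0: bits 101111100011001000100000 walk d0:H2→d1:-→d2:-→d3:-→d4:-→d5:-→d6:-→d7:-→d8:-→d9:-→d10:-→d11:-→d12:-→d13:-→d14:H3→d15:-→d16:-→d17:-→d18:-→d19:-→d20:H4→d21:-→d22:-→d23:-→d24:H2 -> H2
  lookup 175.127.195.205: bits 101 walk d0:H2→d1:-→d2:-→d3:- -> H2
  lookup 190.50.32.2: bits 101111100011001000100000 walk d0:H2→d1:-→d2:-→d3:-→d4:-→d5:-→d6:-→d7:-→d8:-→d9:-→d10:-→d11:-→d12:-→d13:-→d14:H3→d15:-→d16:-→d17:-→d18:-→d19:-→d20:H4→d21:-→d22:-→d23:-→d24:H2 -> H2

== LOOKUPS ==
["H0","H0","H0","H5","H1","H4","H4","H2","H2","H2","H2","H2","H2","H2","H2","H2","H4","H2","H2","H2"]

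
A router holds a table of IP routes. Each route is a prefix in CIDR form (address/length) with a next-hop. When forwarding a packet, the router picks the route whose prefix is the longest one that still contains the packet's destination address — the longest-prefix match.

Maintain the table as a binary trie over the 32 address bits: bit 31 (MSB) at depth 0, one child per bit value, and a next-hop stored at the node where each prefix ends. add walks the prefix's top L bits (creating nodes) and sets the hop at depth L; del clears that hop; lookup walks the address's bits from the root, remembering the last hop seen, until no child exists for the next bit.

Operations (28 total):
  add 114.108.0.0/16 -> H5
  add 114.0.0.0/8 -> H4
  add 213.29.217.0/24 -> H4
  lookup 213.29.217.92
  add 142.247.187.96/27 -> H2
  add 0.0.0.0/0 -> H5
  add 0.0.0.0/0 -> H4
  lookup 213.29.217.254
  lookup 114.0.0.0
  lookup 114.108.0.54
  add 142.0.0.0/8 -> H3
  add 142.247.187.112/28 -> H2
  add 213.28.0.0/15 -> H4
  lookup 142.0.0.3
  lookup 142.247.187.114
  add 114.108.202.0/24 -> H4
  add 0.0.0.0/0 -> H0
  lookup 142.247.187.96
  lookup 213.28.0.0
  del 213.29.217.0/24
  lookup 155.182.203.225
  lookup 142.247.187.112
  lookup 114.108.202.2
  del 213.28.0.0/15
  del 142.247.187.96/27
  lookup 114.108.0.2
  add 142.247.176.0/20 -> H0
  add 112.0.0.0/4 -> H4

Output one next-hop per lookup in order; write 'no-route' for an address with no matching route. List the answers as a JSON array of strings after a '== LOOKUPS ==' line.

Trace:
  add 114.108.0.0/16 -> H5 at depth 16
  add 114.0.0.0/8 -> H4 at depth 8
  add 213.29.217.0/24 -> H4 at depth 24
  ? 213.29.217.92  path d0:-→d1:-→d2:-→d3:-→d4:-→d5:-→d6:-→d7:-→d8:-→d9:-→d10:-→d11:-→d12:-→d13:-→d14:-→d15:-→d16:-→d17:-→d18:-→d19:-→d20:-→d21:-→d22:-→d23:-→d24:H4  best=H4
  add 142.247.187.96/27 -> H2 at depth 27
  add 0.0.0.0/0 -> H5 at depth 0
  add 0.0.0.0/0 -> H4 at depth 0
  ? 213.29.217.254  path d0:H4→d1:-→d2:-→d3:-→d4:-→d5:-→d6:-→d7:-→d8:-→d9:-→d10:-→d11:-→d12:-→d13:-→d14:-→d15:-→d16:-→d17:-→d18:-→d19:-→d20:-→d21:-→d22:-→d23:-→d24:H4  best=H4
  ? 114.0.0.0  path d0:H4→d1:-→d2:-→d3:-→d4:-→d5:-→d6:-→d7:-→d8:H4→d9:-  best=H4
  ? 114.108.0.54  path d0:H4→d1:-→d2:-→d3:-→d4:-→d5:-→d6:-→d7:-→d8:H4→d9:-→d10:-→d11:-→d12:-→d13:-→d14:-→d15:-→d16:H5  best=H5
  add 142.0.0.0/8 -> H3 at depth 8
  add 142.247.187.112/28 -> H2 at depth 28
  add 213.28.0.0/15 -> H4 at depth 15
  ? 142.0.0.3  path d0:H4→d1:-→d2:-→d3:-→d4:-→d5:-→d6:-→d7:-→d8:H3  best=H3
  ? 142.247.187.114  path d0:H4→d1:-→d2:-→d3:-→d4:-→d5:-→d6:-→d7:-→d8:H3→d9:-→d10:-→d11:-→d12:-→d13:-→d14:-→d15:-→d16:-→d17:-→d18:-→d19:-→d20:-→d21:-→d22:-→d23:-→d24:-→d25:-→d26:-→d27:H2→d28:H2  best=H2
  add 114.108.202.0/24 -> H4 at depth 24
  add 0.0.0.0/0 -> H0 at depth 0
  ? 142.247.187.96  path d0:H0→d1:-→d2:-→d3:-→d4:-→d5:-→d6:-→d7:-→d8:H3→d9:-→d10:-→d11:-→d12:-→d13:-→d14:-→d15:-→d16:-→d17:-→d18:-→d19:-→d20:-→d21:-→d22:-→d23:-→d24:-→d25:-→d26:-→d27:H2  best=H2
  ? 213.28.0.0  path d0:H0→d1:-→d2:-→d3:-→d4:-→d5:-→d6:-→d7:-→d8:-→d9:-→d10:-→d11:-→d12:-→d13:-→d14:-→d15:H4  best=H4
  - 213.29.217.0/24 clear@24
  ? 155.182.203.225  path d0:H0→d1:-→d2:-→d3:-  best=H0
  ? 142.247.187.112  path d0:H0→d1:-→d2:-→d3:-→d4:-→d5:-→d6:-→d7:-→d8:H3→d9:-→d10:-→d11:-→d12:-→d13:-→d14:-→d15:-→d16:-→d17:-→d18:-→d19:-→d20:-→d21:-→d22:-→d23:-→d24:-→d25:-→d26:-→d27:H2→d28:H2  best=H2
  ? 114.108.202.2  path d0:H0→d1:-→d2:-→d3:-→d4:-→d5:-→d6:-→d7:-→d8:H4→d9:-→d10:-→d11:-→d12:-→d13:-→d14:-→d15:-→d16:H5→d17:-→d18:-→d19:-→d20:-→d21:-→d22:-→d23:-→d24:H4  best=H4
  - 213.28.0.0/15 clear@15
  - 142.247.187.96/27 clear@27
  ? 114.108.0.2  path d0:H0→d1:-→d2:-→d3:-→d4:-→d5:-→d6:-→d7:-→d8:H4→d9:-→d10:-→d11:-→d12:-→d13:-→d14:-→d15:-→d16:H5  best=H5
  add 142.247.176.0/20 -> H0 at depth 20
  add 112.0.0.0/4 -> H4 at depth 4

== LOOKUPS ==
["H4","H4","H4","H5","H3","H2","H2","H4","H0","H2","H4","H5"]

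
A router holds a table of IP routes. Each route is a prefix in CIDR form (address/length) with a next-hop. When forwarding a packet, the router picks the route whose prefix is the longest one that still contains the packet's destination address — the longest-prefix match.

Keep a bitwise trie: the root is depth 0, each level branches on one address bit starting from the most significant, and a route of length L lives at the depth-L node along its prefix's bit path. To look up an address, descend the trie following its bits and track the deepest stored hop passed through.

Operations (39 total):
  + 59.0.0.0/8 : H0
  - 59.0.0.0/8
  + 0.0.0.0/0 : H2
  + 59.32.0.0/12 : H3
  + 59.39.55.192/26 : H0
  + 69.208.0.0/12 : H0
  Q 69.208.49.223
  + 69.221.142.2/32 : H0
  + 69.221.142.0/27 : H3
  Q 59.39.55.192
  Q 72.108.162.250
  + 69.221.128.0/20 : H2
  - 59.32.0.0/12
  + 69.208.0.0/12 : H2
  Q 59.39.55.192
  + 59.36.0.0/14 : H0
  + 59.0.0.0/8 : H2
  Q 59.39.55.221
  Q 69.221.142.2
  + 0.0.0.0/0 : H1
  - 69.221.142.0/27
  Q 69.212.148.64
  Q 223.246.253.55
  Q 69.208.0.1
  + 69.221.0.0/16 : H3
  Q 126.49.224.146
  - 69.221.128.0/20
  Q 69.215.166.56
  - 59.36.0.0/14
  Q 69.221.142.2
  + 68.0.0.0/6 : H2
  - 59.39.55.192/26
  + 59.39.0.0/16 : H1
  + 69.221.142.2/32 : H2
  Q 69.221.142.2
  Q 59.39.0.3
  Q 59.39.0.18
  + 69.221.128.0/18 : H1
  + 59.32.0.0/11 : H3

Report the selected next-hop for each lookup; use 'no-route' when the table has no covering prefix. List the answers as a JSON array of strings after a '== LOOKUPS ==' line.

Trace:
  + 59.0.0.0/8 (H0) depth=8
  - 59.0.0.0/8 clear@8
  + 0.0.0.0/0 (H2) depth=0
  + 59.32.0.0/12 (H3) depth=12
  + 59.39.55.192/26 (H0) depth=26
  + 69.208.0.0/12 (H0) depth=12
  ? 69.208.49.223  path d0:H2→d1:-→d2:-→d3:-→d4:-→d5:-→d6:-→d7:-→d8:-→d9:-→d10:-→d11:-→d12:H0  best=H0
  + 69.221.142.2/32 (H0) depth=32
  + 69.221.142.0/27 (H3) depth=27
  ? 59.39.55.192  path d0:H2→d1:-→d2:-→d3:-→d4:-→d5:-→d6:-→d7:-→d8:-→d9:-→d10:-→d11:-→d12:H3→d13:-→d14:-→d15:-→d16:-→d17:-→d18:-→d19:-→d20:-→d21:-→d22:-→d23:-→d24:-→d25:-→d26:H0  best=H0
  ? 72.108.162.250  path d0:H2→d1:-→d2:-→d3:-→d4:-  best=H2
  + 69.221.128.0/20 (H2) depth=20
  - 59.32.0.0/12 clear@12
  + 69.208.0.0/12 (H2) depth=12
  ? 59.39.55.192  path d0:H2→d1:-→d2:-→d3:-→d4:-→d5:-→d6:-→d7:-→d8:-→d9:-→d10:-→d11:-→d12:-→d13:-→d14:-→d15:-→d16:-→d17:-→d18:-→d19:-→d20:-→d21:-→d22:-→d23:-→d24:-→d25:-→d26:H0  best=H0
  + 59.36.0.0/14 (H0) depth=14
  + 59.0.0.0/8 (H2) depth=8
  ? 59.39.55.221  path d0:H2→d1:-→d2:-→d3:-→d4:-→d5:-→d6:-→d7:-→d8:H2→d9:-→d10:-→d11:-→d12:-→d13:-→d14:H0→d15:-→d16:-→d17:-→d18:-→d19:-→d20:-→d21:-→d22:-→d23:-→d24:-→d25:-→d26:H0  best=H0
  ? 69.221.142.2  path d0:H2→d1:-→d2:-→d3:-→d4:-→d5:-→d6:-→d7:-→d8:-→d9:-→d10:-→d11:-→d12:H2→d13:-→d14:-→d15:-→d16:-→d17:-→d18:-→d19:-→d20:H2→d21:-→d22:-→d23:-→d24:-→d25:-→d26:-→d27:H3→d28:-→d29:-→d30:-→d31:-→d32:H0  best=H0
  + 0.0.0.0/0 (H1) depth=0
  - 69.221.142.0/27 clear@27
  ? 69.212.148.64  path d0:H1→d1:-→d2:-→d3:-→d4:-→d5:-→d6:-→d7:-→d8:-→d9:-→d10:-→d11:-→d12:H2  best=H2
  ? 223.246.253.55  path d0:H1  best=H1
  ? 69.208.0.1  path d0:H1→d1:-→d2:-→d3:-→d4:-→d5:-→d6:-→d7:-→d8:-→d9:-→d10:-→d11:-→d12:H2  best=H2
  + 69.221.0.0/16 (H3) depth=16
  ? 126.49.224.146  path d0:H1→d1:-→d2:-  best=H1
  - 69.221.128.0/20 clear@20
  ? 69.215.166.56  path d0:H1→d1:-→d2:-→d3:-→d4:-→d5:-→d6:-→d7:-→d8:-→d9:-→d10:-→d11:-→d12:H2  best=H2
  - 59.36.0.0/14 clear@14
  ? 69.221.142.2  path d0:H1→d1:-→d2:-→d3:-→d4:-→d5:-→d6:-→d7:-→d8:-→d9:-→d10:-→d11:-→d12:H2→d13:-→d14:-→d15:-→d16:H3→d17:-→d18:-→d19:-→d20:-→d21:-→d22:-→d23:-→d24:-→d25:-→d26:-→d27:-→d28:-→d29:-→d30:-→d31:-→d32:H0  best=H0
  + 68.0.0.0/6 (H2) depth=6
  - 59.39.55.192/26 clear@26
  + 59.39.0.0/16 (H1) depth=16
  + 69.221.142.2/32 (H2) depth=32
  ? 69.221.142.2  path d0:H1→d1:-→d2:-→d3:-→d4:-→d5:-→d6:H2→d7:-→d8:-→d9:-→d10:-→d11:-→d12:H2→d13:-→d14:-→d15:-→d16:H3→d17:-→d18:-→d19:-→d20:-→d21:-→d22:-→d23:-→d24:-→d25:-→d26:-→d27:-→d28:-→d29:-→d30:-→d31:-→d32:H2  best=H2
  ? 59.39.0.3  path d0:H1→d1:-→d2:-→d3:-→d4:-→d5:-→d6:-→d7:-→d8:H2→d9:-→d10:-→d11:-→d12:-→d13:-→d14:-→d15:-→d16:H1→d17:-→d18:-  best=H1
  ? 59.39.0.18  path d0:H1→d1:-→d2:-→d3:-→d4:-→d5:-→d6:-→d7:-→d8:H2→d9:-→d10:-→d11:-→d12:-→d13:-→d14:-→d15:-→d16:H1→d17:-→d18:-  best=H1
  + 69.221.128.0/18 (H1) depth=18
  + 59.32.0.0/11 (H3) depth=11

== LOOKUPS ==
["H0","H0","H2","H0","H0","H0","H2","H1","H2","H1","H2","H0","H2","H1","H1"]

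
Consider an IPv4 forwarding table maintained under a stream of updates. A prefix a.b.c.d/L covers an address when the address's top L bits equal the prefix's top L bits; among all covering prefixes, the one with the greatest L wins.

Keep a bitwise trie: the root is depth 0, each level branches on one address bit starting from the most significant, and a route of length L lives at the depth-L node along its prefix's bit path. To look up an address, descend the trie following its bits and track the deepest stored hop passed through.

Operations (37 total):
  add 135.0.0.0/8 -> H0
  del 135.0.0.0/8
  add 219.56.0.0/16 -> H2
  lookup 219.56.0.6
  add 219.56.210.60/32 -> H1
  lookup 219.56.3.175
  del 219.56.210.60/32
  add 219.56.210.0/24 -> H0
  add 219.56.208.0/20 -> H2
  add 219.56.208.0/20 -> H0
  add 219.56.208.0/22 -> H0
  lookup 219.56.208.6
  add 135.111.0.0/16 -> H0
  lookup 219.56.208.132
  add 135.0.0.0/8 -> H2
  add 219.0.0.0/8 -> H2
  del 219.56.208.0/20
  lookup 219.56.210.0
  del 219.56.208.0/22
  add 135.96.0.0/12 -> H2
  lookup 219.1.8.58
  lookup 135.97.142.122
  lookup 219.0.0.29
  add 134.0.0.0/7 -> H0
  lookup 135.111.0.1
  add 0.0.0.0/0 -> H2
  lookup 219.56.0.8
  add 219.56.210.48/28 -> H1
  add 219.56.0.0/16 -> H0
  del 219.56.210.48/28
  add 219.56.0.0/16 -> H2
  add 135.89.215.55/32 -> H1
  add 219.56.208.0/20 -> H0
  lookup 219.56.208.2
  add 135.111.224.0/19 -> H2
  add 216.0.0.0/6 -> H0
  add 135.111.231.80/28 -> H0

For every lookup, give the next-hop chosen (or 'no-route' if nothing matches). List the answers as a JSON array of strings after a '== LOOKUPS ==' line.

Trace:
  + 135.0.0.0/8 (H0) depth=8
  del 135.0.0.0/8 (clear depth 8)
  + 219.56.0.0/16 (H2) depth=16
  ? 219.56.0.6  path d0:-→d1:-→d2:-→d3:-→d4:-→d5:-→d6:-→d7:-→d8:-→d9:-→d10:-→d11:-→d12:-→d13:-→d14:-→d15:-→d16:H2  best=H2
  + 219.56.210.60/32 (H1) depth=32
  ? 219.56.3.175  path d0:-→d1:-→d2:-→d3:-→d4:-→d5:-→d6:-→d7:-→d8:-→d9:-→d10:-→d11:-→d12:-→d13:-→d14:-→d15:-→d16:H2  best=H2
  del 219.56.210.60/32 (clear depth 32)
  + 219.56.210.0/24 (H0) depth=24
  + 219.56.208.0/20 (H2) depth=20
  + 219.56.208.0/20 (H0) depth=20
  + 219.56.208.0/22 (H0) depth=22
  ? 219.56.208.6  path d0:-→d1:-→d2:-→d3:-→d4:-→d5:-→d6:-→d7:-→d8:-→d9:-→d10:-→d11:-→d12:-→d13:-→d14:-→d15:-→d16:H2→d17:-→d18:-→d19:-→d20:H0→d21:-→d22:H0  best=H0
  + 135.111.0.0/16 (H0) depth=16
  ? 219.56.208.132  path d0:-→d1:-→d2:-→d3:-→d4:-→d5:-→d6:-→d7:-→d8:-→d9:-→d10:-→d11:-→d12:-→d13:-→d14:-→d15:-→d16:H2→d17:-→d18:-→d19:-→d20:H0→d21:-→d22:H0  best=H0
  + 135.0.0.0/8 (H2) depth=8
  + 219.0.0.0/8 (H2) depth=8
  del 219.56.208.0/20 (clear depth 20)
  ? 219.56.210.0  path d0:-→d1:-→d2:-→d3:-→d4:-→d5:-→d6:-→d7:-→d8:H2→d9:-→d10:-→d11:-→d12:-→d13:-→d14:-→d15:-→d16:H2→d17:-→d18:-→d19:-→d20:-→d21:-→d22:H0→d23:-→d24:H0→d25:-→d26:-  best=H0
  del 219.56.208.0/22 (clear depth 22)
  + 135.96.0.0/12 (H2) depth=12
  ? 219.1.8.58  path d0:-→d1:-→d2:-→d3:-→d4:-→d5:-→d6:-→d7:-→d8:H2→d9:-→d10:-  best=H2
  ? 135.97.142.122  path d0:-→d1:-→d2:-→d3:-→d4:-→d5:-→d6:-→d7:-→d8:H2→d9:-→d10:-→d11:-→d12:H2  best=H2
  ? 219.0.0.29  path d0:-→d1:-→d2:-→d3:-→d4:-→d5:-→d6:-→d7:-→d8:H2→d9:-→d10:-  best=H2
  + 134.0.0.0/7 (H0) depth=7
  ? 135.111.0.1  path d0:-→d1:-→d2:-→d3:-→d4:-→d5:-→d6:-→d7:H0→d8:H2→d9:-→d10:-→d11:-→d12:H2→d13:-→d14:-→d15:-→d16:H0  best=H0
  + 0.0.0.0/0 (H2) depth=0
  ? 219.56.0.8  path d0:H2→d1:-→d2:-→d3:-→d4:-→d5:-→d6:-→d7:-→d8:H2→d9:-→d10:-→d11:-→d12:-→d13:-→d14:-→d15:-→d16:H2  best=H2
  + 219.56.210.48/28 (H1) depth=28
  + 219.56.0.0/16 (H0) depth=16
  del 219.56.210.48/28 (clear depth 28)
  + 219.56.0.0/16 (H2) depth=16
  + 135.89.215.55/32 (H1) depth=32
  + 219.56.208.0/20 (H0) depth=20
  ? 219.56.208.2  path d0:H2→d1:-→d2:-→d3:-→d4:-→d5:-→d6:-→d7:-→d8:H2→d9:-→d10:-→d11:-→d12:-→d13:-→d14:-→d15:-→d16:H2→d17:-→d18:-→d19:-→d20:H0→d21:-→d22:-  best=H0
  + 135.111.224.0/19 (H2) depth=19
  + 216.0.0.0/6 (H0) depth=6
  + 135.111.231.80/28 (H0) depth=28

== LOOKUPS ==
["H2","H2","H0","H0","H0","H2","H2","H2","H0","H2","H0"]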